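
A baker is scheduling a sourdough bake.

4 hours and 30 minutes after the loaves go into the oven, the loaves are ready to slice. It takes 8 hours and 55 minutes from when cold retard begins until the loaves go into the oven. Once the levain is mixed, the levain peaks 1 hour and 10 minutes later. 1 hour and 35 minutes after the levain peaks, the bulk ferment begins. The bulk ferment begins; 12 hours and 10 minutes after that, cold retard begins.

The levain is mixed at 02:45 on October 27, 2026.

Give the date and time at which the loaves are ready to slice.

The levain is mixed: 02:45 Oct 27, 2026.
The levain peaks: 02:45 Oct 27, 2026 + 1h10m = 03:55 Oct 27, 2026.
The bulk ferment begins: 03:55 Oct 27, 2026 + 1h35m = 05:30 Oct 27, 2026.
Cold retard begins: 05:30 Oct 27, 2026 + 12h10m = 17:40 Oct 27, 2026.
The loaves go into the oven: 17:40 Oct 27, 2026 + 8h55m = 02:35 Oct 28, 2026.
The loaves are ready to slice: 02:35 Oct 28, 2026 + 4h30m = 07:05 Oct 28, 2026.

07:05 on October 28, 2026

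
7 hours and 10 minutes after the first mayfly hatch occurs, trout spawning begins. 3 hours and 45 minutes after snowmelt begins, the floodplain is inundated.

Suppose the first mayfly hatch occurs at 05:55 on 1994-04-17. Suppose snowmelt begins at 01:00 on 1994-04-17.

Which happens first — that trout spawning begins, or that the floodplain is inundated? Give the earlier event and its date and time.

The first mayfly hatch occurs: 05:55 Apr 17, 1994.
Trout spawning begins: 05:55 Apr 17, 1994 + 7h10m = 13:05 Apr 17, 1994.
Snowmelt begins: 01:00 Apr 17, 1994.
The floodplain is inundated: 01:00 Apr 17, 1994 + 3h45m = 04:45 Apr 17, 1994.
Comparing: trout spawning begins at 13:05 Apr 17, 1994 vs the floodplain is inundated at 04:45 Apr 17, 1994. Earlier: the floodplain is inundated.

The floodplain is inundated — 04:45 on 1994-04-17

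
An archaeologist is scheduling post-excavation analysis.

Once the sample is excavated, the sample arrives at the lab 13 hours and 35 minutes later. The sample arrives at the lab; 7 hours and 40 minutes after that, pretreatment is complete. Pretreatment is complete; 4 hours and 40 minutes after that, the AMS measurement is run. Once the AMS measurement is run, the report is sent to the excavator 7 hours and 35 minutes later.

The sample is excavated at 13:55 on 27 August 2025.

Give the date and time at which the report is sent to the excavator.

23:25 on 28 August 2025

The sample is excavated: 13:55 Aug 27, 2025.
The sample arrives at the lab: 13:55 Aug 27, 2025 + 13h35m = 03:30 Aug 28, 2025.
Pretreatment is complete: 03:30 Aug 28, 2025 + 7h40m = 11:10 Aug 28, 2025.
The AMS measurement is run: 11:10 Aug 28, 2025 + 4h40m = 15:50 Aug 28, 2025.
The report is sent to the excavator: 15:50 Aug 28, 2025 + 7h35m = 23:25 Aug 28, 2025.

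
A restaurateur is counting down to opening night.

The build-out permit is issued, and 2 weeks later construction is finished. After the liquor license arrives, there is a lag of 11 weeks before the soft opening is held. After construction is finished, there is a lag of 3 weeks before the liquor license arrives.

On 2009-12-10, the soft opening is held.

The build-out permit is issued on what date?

The soft opening is held: Dec 10, 2009.
The liquor license arrives: Dec 10, 2009 − 11 weeks = Sep 24, 2009.
Construction is finished: Sep 24, 2009 − 3 weeks = Sep 3, 2009.
The build-out permit is issued: Sep 3, 2009 − 2 weeks = Aug 20, 2009.

2009-08-20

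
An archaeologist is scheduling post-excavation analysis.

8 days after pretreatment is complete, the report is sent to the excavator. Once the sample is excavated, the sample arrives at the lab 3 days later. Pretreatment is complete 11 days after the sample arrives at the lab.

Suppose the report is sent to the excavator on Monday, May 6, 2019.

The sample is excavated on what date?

Sunday, April 14, 2019

The report is sent to the excavator: May 6, 2019.
Pretreatment is complete: May 6, 2019 − 8 days = Apr 28, 2019.
The sample arrives at the lab: Apr 28, 2019 − 11 days = Apr 17, 2019.
The sample is excavated: Apr 17, 2019 − 3 days = Apr 14, 2019.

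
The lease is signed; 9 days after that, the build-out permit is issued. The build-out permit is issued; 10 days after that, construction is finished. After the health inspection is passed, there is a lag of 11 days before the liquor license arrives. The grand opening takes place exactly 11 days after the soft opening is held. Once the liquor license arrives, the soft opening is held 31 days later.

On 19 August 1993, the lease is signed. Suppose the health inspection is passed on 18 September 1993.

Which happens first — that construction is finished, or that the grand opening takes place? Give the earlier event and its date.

The lease is signed: Aug 19, 1993.
The build-out permit is issued: Aug 19, 1993 + 9 days = Aug 28, 1993.
Construction is finished: Aug 28, 1993 + 10 days = Sep 7, 1993.
The health inspection is passed: Sep 18, 1993.
The liquor license arrives: Sep 18, 1993 + 11 days = Sep 29, 1993.
The soft opening is held: Sep 29, 1993 + 31 days = Oct 30, 1993.
The grand opening takes place: Oct 30, 1993 + 11 days = Nov 10, 1993.
Comparing: construction is finished on Sep 7, 1993 vs the grand opening takes place on Nov 10, 1993. Earlier: construction is finished.

Construction is finished — 7 September 1993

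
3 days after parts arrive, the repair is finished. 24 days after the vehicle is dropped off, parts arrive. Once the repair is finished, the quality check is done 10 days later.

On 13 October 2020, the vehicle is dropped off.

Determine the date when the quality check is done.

19 November 2020

The vehicle is dropped off: Oct 13, 2020.
Parts arrive: Oct 13, 2020 + 24 days = Nov 6, 2020.
The repair is finished: Nov 6, 2020 + 3 days = Nov 9, 2020.
The quality check is done: Nov 9, 2020 + 10 days = Nov 19, 2020.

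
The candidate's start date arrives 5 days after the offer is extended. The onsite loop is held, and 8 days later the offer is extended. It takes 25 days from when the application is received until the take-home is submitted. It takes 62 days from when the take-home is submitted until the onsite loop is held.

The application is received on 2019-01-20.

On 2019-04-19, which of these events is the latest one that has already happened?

The application is received: Jan 20, 2019.
The take-home is submitted: Jan 20, 2019 + 25 days = Feb 14, 2019.
The onsite loop is held: Feb 14, 2019 + 62 days = Apr 17, 2019.
The offer is extended: Apr 17, 2019 + 8 days = Apr 25, 2019.
The candidate's start date arrives: Apr 25, 2019 + 5 days = Apr 30, 2019.
Apr 19, 2019 falls between when the onsite loop is held (Apr 17, 2019) and when the offer is extended (Apr 25, 2019).

The onsite loop is held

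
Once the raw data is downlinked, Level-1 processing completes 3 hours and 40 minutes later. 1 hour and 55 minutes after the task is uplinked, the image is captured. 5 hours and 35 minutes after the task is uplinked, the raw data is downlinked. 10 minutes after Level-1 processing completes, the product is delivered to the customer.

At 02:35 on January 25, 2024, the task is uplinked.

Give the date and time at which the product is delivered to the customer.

The task is uplinked: 02:35 Jan 25, 2024.
The raw data is downlinked: 02:35 Jan 25, 2024 + 5h35m = 08:10 Jan 25, 2024.
Level-1 processing completes: 08:10 Jan 25, 2024 + 3h40m = 11:50 Jan 25, 2024.
The product is delivered to the customer: 11:50 Jan 25, 2024 + 10m = 12:00 Jan 25, 2024.

12:00 on January 25, 2024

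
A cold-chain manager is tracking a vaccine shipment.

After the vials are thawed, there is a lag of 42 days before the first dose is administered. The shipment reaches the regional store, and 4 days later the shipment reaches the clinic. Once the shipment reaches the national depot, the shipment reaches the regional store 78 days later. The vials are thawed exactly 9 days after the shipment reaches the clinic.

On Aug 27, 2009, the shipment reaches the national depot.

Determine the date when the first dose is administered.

Jan 7, 2010

The shipment reaches the national depot: Aug 27, 2009.
The shipment reaches the regional store: Aug 27, 2009 + 78 days = Nov 13, 2009.
The shipment reaches the clinic: Nov 13, 2009 + 4 days = Nov 17, 2009.
The vials are thawed: Nov 17, 2009 + 9 days = Nov 26, 2009.
The first dose is administered: Nov 26, 2009 + 42 days = Jan 7, 2010.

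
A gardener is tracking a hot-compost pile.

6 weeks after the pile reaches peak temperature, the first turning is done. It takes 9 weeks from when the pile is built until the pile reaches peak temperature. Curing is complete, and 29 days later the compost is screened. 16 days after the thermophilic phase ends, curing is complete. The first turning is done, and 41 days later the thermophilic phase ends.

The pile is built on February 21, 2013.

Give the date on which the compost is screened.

The pile is built: Feb 21, 2013.
The pile reaches peak temperature: Feb 21, 2013 + 9 weeks = Apr 25, 2013.
The first turning is done: Apr 25, 2013 + 6 weeks = Jun 6, 2013.
The thermophilic phase ends: Jun 6, 2013 + 41 days = Jul 17, 2013.
Curing is complete: Jul 17, 2013 + 16 days = Aug 2, 2013.
The compost is screened: Aug 2, 2013 + 29 days = Aug 31, 2013.

August 31, 2013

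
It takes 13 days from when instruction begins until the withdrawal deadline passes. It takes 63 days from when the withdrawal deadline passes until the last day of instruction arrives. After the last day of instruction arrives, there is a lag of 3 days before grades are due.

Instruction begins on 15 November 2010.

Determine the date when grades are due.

Instruction begins: Nov 15, 2010.
The withdrawal deadline passes: Nov 15, 2010 + 13 days = Nov 28, 2010.
The last day of instruction arrives: Nov 28, 2010 + 63 days = Jan 30, 2011.
Grades are due: Jan 30, 2011 + 3 days = Feb 2, 2011.

2 February 2011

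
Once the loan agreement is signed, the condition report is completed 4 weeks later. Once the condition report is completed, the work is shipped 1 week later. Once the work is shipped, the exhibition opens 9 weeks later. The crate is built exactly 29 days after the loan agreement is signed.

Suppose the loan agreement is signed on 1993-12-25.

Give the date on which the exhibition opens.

The loan agreement is signed: Dec 25, 1993.
The condition report is completed: Dec 25, 1993 + 4 weeks = Jan 22, 1994.
The work is shipped: Jan 22, 1994 + 1 week = Jan 29, 1994.
The exhibition opens: Jan 29, 1994 + 9 weeks = Apr 2, 1994.

1994-04-02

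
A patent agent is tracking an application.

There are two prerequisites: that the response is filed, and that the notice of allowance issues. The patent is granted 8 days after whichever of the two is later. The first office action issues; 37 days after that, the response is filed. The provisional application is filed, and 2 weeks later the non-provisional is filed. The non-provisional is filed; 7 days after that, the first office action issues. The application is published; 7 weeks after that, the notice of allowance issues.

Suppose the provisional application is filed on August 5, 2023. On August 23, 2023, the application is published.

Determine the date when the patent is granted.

The provisional application is filed: Aug 5, 2023.
The non-provisional is filed: Aug 5, 2023 + 2 weeks = Aug 19, 2023.
The first office action issues: Aug 19, 2023 + 7 days = Aug 26, 2023.
The response is filed: Aug 26, 2023 + 37 days = Oct 2, 2023.
The application is published: Aug 23, 2023.
The notice of allowance issues: Aug 23, 2023 + 7 weeks = Oct 11, 2023.
Both prerequisites met — the response is filed (Oct 2, 2023), the notice of allowance issues (Oct 11, 2023); the later is Oct 11, 2023.
The patent is granted: Oct 11, 2023 + 8 days = Oct 19, 2023.

October 19, 2023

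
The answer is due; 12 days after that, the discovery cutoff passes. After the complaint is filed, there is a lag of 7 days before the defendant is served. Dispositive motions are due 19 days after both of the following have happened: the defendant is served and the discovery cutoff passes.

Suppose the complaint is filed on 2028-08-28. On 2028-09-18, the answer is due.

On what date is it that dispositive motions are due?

2028-10-19

The complaint is filed: Aug 28, 2028.
The defendant is served: Aug 28, 2028 + 7 days = Sep 4, 2028.
The answer is due: Sep 18, 2028.
The discovery cutoff passes: Sep 18, 2028 + 12 days = Sep 30, 2028.
Both prerequisites met — the defendant is served (Sep 4, 2028), the discovery cutoff passes (Sep 30, 2028); the later is Sep 30, 2028.
Dispositive motions are due: Sep 30, 2028 + 19 days = Oct 19, 2028.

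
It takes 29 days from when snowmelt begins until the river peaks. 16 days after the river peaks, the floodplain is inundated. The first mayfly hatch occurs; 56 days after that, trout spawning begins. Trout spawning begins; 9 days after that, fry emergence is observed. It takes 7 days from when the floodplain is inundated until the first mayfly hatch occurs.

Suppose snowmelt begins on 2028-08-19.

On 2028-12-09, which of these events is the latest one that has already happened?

Snowmelt begins: Aug 19, 2028.
The river peaks: Aug 19, 2028 + 29 days = Sep 17, 2028.
The floodplain is inundated: Sep 17, 2028 + 16 days = Oct 3, 2028.
The first mayfly hatch occurs: Oct 3, 2028 + 7 days = Oct 10, 2028.
Trout spawning begins: Oct 10, 2028 + 56 days = Dec 5, 2028.
Fry emergence is observed: Dec 5, 2028 + 9 days = Dec 14, 2028.
Dec 9, 2028 falls between when trout spawning begins (Dec 5, 2028) and when fry emergence is observed (Dec 14, 2028).

Trout spawning begins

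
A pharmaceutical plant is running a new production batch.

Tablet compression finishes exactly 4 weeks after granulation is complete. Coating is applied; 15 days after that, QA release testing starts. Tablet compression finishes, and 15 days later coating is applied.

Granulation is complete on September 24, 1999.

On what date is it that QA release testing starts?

Granulation is complete: Sep 24, 1999.
Tablet compression finishes: Sep 24, 1999 + 4 weeks = Oct 22, 1999.
Coating is applied: Oct 22, 1999 + 15 days = Nov 6, 1999.
QA release testing starts: Nov 6, 1999 + 15 days = Nov 21, 1999.

November 21, 1999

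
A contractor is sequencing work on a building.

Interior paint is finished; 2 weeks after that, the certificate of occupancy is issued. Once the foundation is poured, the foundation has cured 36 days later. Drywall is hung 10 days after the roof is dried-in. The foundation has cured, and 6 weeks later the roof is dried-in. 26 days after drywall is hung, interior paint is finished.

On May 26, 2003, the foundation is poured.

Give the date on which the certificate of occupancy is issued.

The foundation is poured: May 26, 2003.
The foundation has cured: May 26, 2003 + 36 days = Jul 1, 2003.
The roof is dried-in: Jul 1, 2003 + 6 weeks = Aug 12, 2003.
Drywall is hung: Aug 12, 2003 + 10 days = Aug 22, 2003.
Interior paint is finished: Aug 22, 2003 + 26 days = Sep 17, 2003.
The certificate of occupancy is issued: Sep 17, 2003 + 2 weeks = Oct 1, 2003.

October 1, 2003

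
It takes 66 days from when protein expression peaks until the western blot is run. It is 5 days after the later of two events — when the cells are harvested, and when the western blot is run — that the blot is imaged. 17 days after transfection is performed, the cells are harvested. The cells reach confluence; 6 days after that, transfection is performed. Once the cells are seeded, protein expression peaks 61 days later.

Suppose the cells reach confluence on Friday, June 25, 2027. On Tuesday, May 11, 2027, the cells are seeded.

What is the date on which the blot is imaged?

The cells reach confluence: Jun 25, 2027.
Transfection is performed: Jun 25, 2027 + 6 days = Jul 1, 2027.
The cells are harvested: Jul 1, 2027 + 17 days = Jul 18, 2027.
The cells are seeded: May 11, 2027.
Protein expression peaks: May 11, 2027 + 61 days = Jul 11, 2027.
The western blot is run: Jul 11, 2027 + 66 days = Sep 15, 2027.
Both prerequisites met — the cells are harvested (Jul 18, 2027), the western blot is run (Sep 15, 2027); the later is Sep 15, 2027.
The blot is imaged: Sep 15, 2027 + 5 days = Sep 20, 2027.

Monday, September 20, 2027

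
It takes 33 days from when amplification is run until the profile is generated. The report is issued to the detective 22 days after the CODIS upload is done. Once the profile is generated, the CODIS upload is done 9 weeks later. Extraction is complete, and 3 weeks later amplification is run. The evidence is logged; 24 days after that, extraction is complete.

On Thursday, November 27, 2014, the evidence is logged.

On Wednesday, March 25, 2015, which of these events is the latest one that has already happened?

The evidence is logged: Nov 27, 2014.
Extraction is complete: Nov 27, 2014 + 24 days = Dec 21, 2014.
Amplification is run: Dec 21, 2014 + 3 weeks = Jan 11, 2015.
The profile is generated: Jan 11, 2015 + 33 days = Feb 13, 2015.
The CODIS upload is done: Feb 13, 2015 + 9 weeks = Apr 17, 2015.
The report is issued to the detective: Apr 17, 2015 + 22 days = May 9, 2015.
Mar 25, 2015 falls between when the profile is generated (Feb 13, 2015) and when the CODIS upload is done (Apr 17, 2015).

The profile is generated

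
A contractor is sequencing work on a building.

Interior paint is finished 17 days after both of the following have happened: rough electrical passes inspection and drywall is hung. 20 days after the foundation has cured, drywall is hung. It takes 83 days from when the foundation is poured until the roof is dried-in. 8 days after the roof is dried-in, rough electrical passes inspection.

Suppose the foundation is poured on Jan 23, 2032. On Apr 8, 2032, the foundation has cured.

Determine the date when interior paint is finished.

The foundation is poured: Jan 23, 2032.
The roof is dried-in: Jan 23, 2032 + 83 days = Apr 15, 2032.
Rough electrical passes inspection: Apr 15, 2032 + 8 days = Apr 23, 2032.
The foundation has cured: Apr 8, 2032.
Drywall is hung: Apr 8, 2032 + 20 days = Apr 28, 2032.
Both prerequisites met — rough electrical passes inspection (Apr 23, 2032), drywall is hung (Apr 28, 2032); the later is Apr 28, 2032.
Interior paint is finished: Apr 28, 2032 + 17 days = May 15, 2032.

May 15, 2032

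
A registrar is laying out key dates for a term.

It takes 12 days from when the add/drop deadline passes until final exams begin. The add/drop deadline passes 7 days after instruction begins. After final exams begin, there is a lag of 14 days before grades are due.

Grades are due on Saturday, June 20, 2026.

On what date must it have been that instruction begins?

Grades are due: Jun 20, 2026.
Final exams begin: Jun 20, 2026 − 14 days = Jun 6, 2026.
The add/drop deadline passes: Jun 6, 2026 − 12 days = May 25, 2026.
Instruction begins: May 25, 2026 − 7 days = May 18, 2026.

Monday, May 18, 2026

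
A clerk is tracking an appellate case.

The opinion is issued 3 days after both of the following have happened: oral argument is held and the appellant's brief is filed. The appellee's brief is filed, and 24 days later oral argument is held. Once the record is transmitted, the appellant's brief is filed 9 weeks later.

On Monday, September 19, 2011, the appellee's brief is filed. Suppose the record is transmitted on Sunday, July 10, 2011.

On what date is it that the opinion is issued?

The appellee's brief is filed: Sep 19, 2011.
Oral argument is held: Sep 19, 2011 + 24 days = Oct 13, 2011.
The record is transmitted: Jul 10, 2011.
The appellant's brief is filed: Jul 10, 2011 + 9 weeks = Sep 11, 2011.
Both prerequisites met — oral argument is held (Oct 13, 2011), the appellant's brief is filed (Sep 11, 2011); the later is Oct 13, 2011.
The opinion is issued: Oct 13, 2011 + 3 days = Oct 16, 2011.

Sunday, October 16, 2011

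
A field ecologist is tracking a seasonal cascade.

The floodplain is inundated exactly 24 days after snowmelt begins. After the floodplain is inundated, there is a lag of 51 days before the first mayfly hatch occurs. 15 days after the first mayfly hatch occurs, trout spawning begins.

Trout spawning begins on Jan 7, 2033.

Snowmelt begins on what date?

Trout spawning begins: Jan 7, 2033.
The first mayfly hatch occurs: Jan 7, 2033 − 15 days = Dec 23, 2032.
The floodplain is inundated: Dec 23, 2032 − 51 days = Nov 2, 2032.
Snowmelt begins: Nov 2, 2032 − 24 days = Oct 9, 2032.

Oct 9, 2032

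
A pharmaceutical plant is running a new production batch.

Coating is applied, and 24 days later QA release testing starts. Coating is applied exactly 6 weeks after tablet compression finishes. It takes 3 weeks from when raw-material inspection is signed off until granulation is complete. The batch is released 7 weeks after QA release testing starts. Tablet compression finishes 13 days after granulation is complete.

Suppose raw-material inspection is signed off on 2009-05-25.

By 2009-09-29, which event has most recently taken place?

Raw-material inspection is signed off: May 25, 2009.
Granulation is complete: May 25, 2009 + 3 weeks = Jun 15, 2009.
Tablet compression finishes: Jun 15, 2009 + 13 days = Jun 28, 2009.
Coating is applied: Jun 28, 2009 + 6 weeks = Aug 9, 2009.
QA release testing starts: Aug 9, 2009 + 24 days = Sep 2, 2009.
The batch is released: Sep 2, 2009 + 7 weeks = Oct 21, 2009.
Sep 29, 2009 falls between when QA release testing starts (Sep 2, 2009) and when the batch is released (Oct 21, 2009).

QA release testing starts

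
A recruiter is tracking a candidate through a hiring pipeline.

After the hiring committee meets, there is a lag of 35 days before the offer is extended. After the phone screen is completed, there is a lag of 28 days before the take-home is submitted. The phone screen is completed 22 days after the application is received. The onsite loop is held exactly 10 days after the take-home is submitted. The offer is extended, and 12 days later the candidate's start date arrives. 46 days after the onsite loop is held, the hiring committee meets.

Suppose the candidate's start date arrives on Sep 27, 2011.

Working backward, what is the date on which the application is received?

Apr 27, 2011

The candidate's start date arrives: Sep 27, 2011.
The offer is extended: Sep 27, 2011 − 12 days = Sep 15, 2011.
The hiring committee meets: Sep 15, 2011 − 35 days = Aug 11, 2011.
The onsite loop is held: Aug 11, 2011 − 46 days = Jun 26, 2011.
The take-home is submitted: Jun 26, 2011 − 10 days = Jun 16, 2011.
The phone screen is completed: Jun 16, 2011 − 28 days = May 19, 2011.
The application is received: May 19, 2011 − 22 days = Apr 27, 2011.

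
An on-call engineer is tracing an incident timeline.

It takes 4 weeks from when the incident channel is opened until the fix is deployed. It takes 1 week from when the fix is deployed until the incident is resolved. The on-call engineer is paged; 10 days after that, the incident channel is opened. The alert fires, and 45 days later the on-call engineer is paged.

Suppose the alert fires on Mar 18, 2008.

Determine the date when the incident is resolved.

Jun 16, 2008

The alert fires: Mar 18, 2008.
The on-call engineer is paged: Mar 18, 2008 + 45 days = May 2, 2008.
The incident channel is opened: May 2, 2008 + 10 days = May 12, 2008.
The fix is deployed: May 12, 2008 + 4 weeks = Jun 9, 2008.
The incident is resolved: Jun 9, 2008 + 1 week = Jun 16, 2008.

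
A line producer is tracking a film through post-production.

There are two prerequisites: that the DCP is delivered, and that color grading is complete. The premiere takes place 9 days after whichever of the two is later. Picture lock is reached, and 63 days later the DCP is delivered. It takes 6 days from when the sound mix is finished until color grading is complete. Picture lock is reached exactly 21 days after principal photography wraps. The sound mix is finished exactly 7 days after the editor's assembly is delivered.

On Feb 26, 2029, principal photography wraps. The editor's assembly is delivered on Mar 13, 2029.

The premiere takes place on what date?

Principal photography wraps: Feb 26, 2029.
Picture lock is reached: Feb 26, 2029 + 21 days = Mar 19, 2029.
The DCP is delivered: Mar 19, 2029 + 63 days = May 21, 2029.
The editor's assembly is delivered: Mar 13, 2029.
The sound mix is finished: Mar 13, 2029 + 7 days = Mar 20, 2029.
Color grading is complete: Mar 20, 2029 + 6 days = Mar 26, 2029.
Both prerequisites met — the DCP is delivered (May 21, 2029), color grading is complete (Mar 26, 2029); the later is May 21, 2029.
The premiere takes place: May 21, 2029 + 9 days = May 30, 2029.

May 30, 2029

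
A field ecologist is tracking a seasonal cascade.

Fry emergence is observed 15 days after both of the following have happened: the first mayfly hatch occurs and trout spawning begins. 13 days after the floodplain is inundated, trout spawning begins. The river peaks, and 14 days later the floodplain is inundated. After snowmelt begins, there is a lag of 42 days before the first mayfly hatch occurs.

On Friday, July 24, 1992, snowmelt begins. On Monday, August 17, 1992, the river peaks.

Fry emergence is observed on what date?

Snowmelt begins: Jul 24, 1992.
The first mayfly hatch occurs: Jul 24, 1992 + 42 days = Sep 4, 1992.
The river peaks: Aug 17, 1992.
The floodplain is inundated: Aug 17, 1992 + 14 days = Aug 31, 1992.
Trout spawning begins: Aug 31, 1992 + 13 days = Sep 13, 1992.
Both prerequisites met — the first mayfly hatch occurs (Sep 4, 1992), trout spawning begins (Sep 13, 1992); the later is Sep 13, 1992.
Fry emergence is observed: Sep 13, 1992 + 15 days = Sep 28, 1992.

Monday, September 28, 1992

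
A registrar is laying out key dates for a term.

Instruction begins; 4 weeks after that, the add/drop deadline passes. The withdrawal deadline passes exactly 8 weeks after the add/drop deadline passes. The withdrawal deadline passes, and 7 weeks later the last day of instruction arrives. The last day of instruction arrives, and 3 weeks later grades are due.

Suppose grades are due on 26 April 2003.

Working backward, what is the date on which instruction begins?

Grades are due: Apr 26, 2003.
The last day of instruction arrives: Apr 26, 2003 − 3 weeks = Apr 5, 2003.
The withdrawal deadline passes: Apr 5, 2003 − 7 weeks = Feb 15, 2003.
The add/drop deadline passes: Feb 15, 2003 − 8 weeks = Dec 21, 2002.
Instruction begins: Dec 21, 2002 − 4 weeks = Nov 23, 2002.

23 November 2002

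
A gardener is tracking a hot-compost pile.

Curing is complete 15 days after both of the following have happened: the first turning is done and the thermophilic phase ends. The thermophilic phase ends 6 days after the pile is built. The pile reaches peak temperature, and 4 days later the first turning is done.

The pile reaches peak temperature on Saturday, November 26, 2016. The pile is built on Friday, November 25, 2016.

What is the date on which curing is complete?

The pile reaches peak temperature: Nov 26, 2016.
The first turning is done: Nov 26, 2016 + 4 days = Nov 30, 2016.
The pile is built: Nov 25, 2016.
The thermophilic phase ends: Nov 25, 2016 + 6 days = Dec 1, 2016.
Both prerequisites met — the first turning is done (Nov 30, 2016), the thermophilic phase ends (Dec 1, 2016); the later is Dec 1, 2016.
Curing is complete: Dec 1, 2016 + 15 days = Dec 16, 2016.

Friday, December 16, 2016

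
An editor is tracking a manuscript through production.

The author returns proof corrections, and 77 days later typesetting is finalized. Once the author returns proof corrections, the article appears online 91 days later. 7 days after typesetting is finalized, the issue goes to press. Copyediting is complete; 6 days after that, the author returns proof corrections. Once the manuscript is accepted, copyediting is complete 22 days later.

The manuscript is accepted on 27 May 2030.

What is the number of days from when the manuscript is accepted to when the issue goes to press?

112 days

Causal path: the manuscript is accepted → copyediting is complete → the author returns proof corrections → typesetting is finalized → the issue goes to press.
Total delay along the path: 22 + 6 + 77 + 7 = 112 days.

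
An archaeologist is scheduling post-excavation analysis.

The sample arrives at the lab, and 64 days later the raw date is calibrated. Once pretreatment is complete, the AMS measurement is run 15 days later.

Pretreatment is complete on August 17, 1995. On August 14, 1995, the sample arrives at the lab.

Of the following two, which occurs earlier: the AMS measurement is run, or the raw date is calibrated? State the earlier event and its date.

Pretreatment is complete: Aug 17, 1995.
The AMS measurement is run: Aug 17, 1995 + 15 days = Sep 1, 1995.
The sample arrives at the lab: Aug 14, 1995.
The raw date is calibrated: Aug 14, 1995 + 64 days = Oct 17, 1995.
Comparing: the AMS measurement is run on Sep 1, 1995 vs the raw date is calibrated on Oct 17, 1995. Earlier: the AMS measurement is run.

The AMS measurement is run — September 1, 1995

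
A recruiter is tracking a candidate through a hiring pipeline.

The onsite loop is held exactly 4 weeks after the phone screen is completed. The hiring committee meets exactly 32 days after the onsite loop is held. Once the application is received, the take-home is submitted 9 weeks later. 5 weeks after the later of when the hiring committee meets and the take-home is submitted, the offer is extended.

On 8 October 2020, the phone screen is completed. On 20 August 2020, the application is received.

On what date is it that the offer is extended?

The phone screen is completed: Oct 8, 2020.
The onsite loop is held: Oct 8, 2020 + 4 weeks = Nov 5, 2020.
The hiring committee meets: Nov 5, 2020 + 32 days = Dec 7, 2020.
The application is received: Aug 20, 2020.
The take-home is submitted: Aug 20, 2020 + 9 weeks = Oct 22, 2020.
Both prerequisites met — the hiring committee meets (Dec 7, 2020), the take-home is submitted (Oct 22, 2020); the later is Dec 7, 2020.
The offer is extended: Dec 7, 2020 + 5 weeks = Jan 11, 2021.

11 January 2021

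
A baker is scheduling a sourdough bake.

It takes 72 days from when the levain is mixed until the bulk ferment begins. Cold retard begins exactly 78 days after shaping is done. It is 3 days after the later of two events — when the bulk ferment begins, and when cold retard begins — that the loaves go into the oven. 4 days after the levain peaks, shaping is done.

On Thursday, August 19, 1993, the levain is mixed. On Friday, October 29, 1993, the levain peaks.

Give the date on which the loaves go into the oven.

The levain is mixed: Aug 19, 1993.
The bulk ferment begins: Aug 19, 1993 + 72 days = Oct 30, 1993.
The levain peaks: Oct 29, 1993.
Shaping is done: Oct 29, 1993 + 4 days = Nov 2, 1993.
Cold retard begins: Nov 2, 1993 + 78 days = Jan 19, 1994.
Both prerequisites met — the bulk ferment begins (Oct 30, 1993), cold retard begins (Jan 19, 1994); the later is Jan 19, 1994.
The loaves go into the oven: Jan 19, 1994 + 3 days = Jan 22, 1994.

Saturday, January 22, 1994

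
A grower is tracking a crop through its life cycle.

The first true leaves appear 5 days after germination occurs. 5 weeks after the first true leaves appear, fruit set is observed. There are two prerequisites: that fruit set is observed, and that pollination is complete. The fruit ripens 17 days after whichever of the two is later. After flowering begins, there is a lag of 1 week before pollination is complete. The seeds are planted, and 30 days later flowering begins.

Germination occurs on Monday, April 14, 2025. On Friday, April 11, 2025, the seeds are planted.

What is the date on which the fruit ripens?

Tuesday, June 10, 2025

Germination occurs: Apr 14, 2025.
The first true leaves appear: Apr 14, 2025 + 5 days = Apr 19, 2025.
Fruit set is observed: Apr 19, 2025 + 5 weeks = May 24, 2025.
The seeds are planted: Apr 11, 2025.
Flowering begins: Apr 11, 2025 + 30 days = May 11, 2025.
Pollination is complete: May 11, 2025 + 1 week = May 18, 2025.
Both prerequisites met — fruit set is observed (May 24, 2025), pollination is complete (May 18, 2025); the later is May 24, 2025.
The fruit ripens: May 24, 2025 + 17 days = Jun 10, 2025.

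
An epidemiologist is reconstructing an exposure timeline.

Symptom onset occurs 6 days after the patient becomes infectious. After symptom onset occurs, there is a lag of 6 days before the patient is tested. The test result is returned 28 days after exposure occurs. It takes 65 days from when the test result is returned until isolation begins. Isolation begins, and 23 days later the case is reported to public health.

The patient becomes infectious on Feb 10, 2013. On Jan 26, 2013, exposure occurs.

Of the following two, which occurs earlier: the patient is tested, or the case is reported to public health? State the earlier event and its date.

The patient is tested — Feb 22, 2013

The patient becomes infectious: Feb 10, 2013.
Symptom onset occurs: Feb 10, 2013 + 6 days = Feb 16, 2013.
The patient is tested: Feb 16, 2013 + 6 days = Feb 22, 2013.
Exposure occurs: Jan 26, 2013.
The test result is returned: Jan 26, 2013 + 28 days = Feb 23, 2013.
Isolation begins: Feb 23, 2013 + 65 days = Apr 29, 2013.
The case is reported to public health: Apr 29, 2013 + 23 days = May 22, 2013.
Comparing: the patient is tested on Feb 22, 2013 vs the case is reported to public health on May 22, 2013. Earlier: the patient is tested.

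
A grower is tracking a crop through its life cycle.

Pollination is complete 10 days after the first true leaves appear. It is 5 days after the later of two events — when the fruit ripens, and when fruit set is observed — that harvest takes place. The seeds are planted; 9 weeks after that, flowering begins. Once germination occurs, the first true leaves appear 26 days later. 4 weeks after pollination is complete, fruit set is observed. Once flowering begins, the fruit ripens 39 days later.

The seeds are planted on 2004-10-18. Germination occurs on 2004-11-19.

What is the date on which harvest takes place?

The seeds are planted: Oct 18, 2004.
Flowering begins: Oct 18, 2004 + 9 weeks = Dec 20, 2004.
The fruit ripens: Dec 20, 2004 + 39 days = Jan 28, 2005.
Germination occurs: Nov 19, 2004.
The first true leaves appear: Nov 19, 2004 + 26 days = Dec 15, 2004.
Pollination is complete: Dec 15, 2004 + 10 days = Dec 25, 2004.
Fruit set is observed: Dec 25, 2004 + 4 weeks = Jan 22, 2005.
Both prerequisites met — the fruit ripens (Jan 28, 2005), fruit set is observed (Jan 22, 2005); the later is Jan 28, 2005.
Harvest takes place: Jan 28, 2005 + 5 days = Feb 2, 2005.

2005-02-02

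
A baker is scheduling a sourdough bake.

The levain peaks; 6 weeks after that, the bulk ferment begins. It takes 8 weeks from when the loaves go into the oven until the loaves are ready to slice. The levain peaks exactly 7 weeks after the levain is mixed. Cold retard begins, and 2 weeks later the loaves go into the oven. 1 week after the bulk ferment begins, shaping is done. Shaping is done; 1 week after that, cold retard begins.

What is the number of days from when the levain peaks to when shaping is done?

49 days

Causal path: the levain peaks → the bulk ferment begins → shaping is done.
Total delay along the path: 6 + 1 weeks = 7 weeks = 49 days.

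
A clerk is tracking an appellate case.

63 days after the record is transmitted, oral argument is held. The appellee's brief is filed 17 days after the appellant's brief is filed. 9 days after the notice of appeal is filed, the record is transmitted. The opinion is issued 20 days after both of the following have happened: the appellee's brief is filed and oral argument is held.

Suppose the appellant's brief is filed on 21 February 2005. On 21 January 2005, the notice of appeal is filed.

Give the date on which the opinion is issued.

The appellant's brief is filed: Feb 21, 2005.
The appellee's brief is filed: Feb 21, 2005 + 17 days = Mar 10, 2005.
The notice of appeal is filed: Jan 21, 2005.
The record is transmitted: Jan 21, 2005 + 9 days = Jan 30, 2005.
Oral argument is held: Jan 30, 2005 + 63 days = Apr 3, 2005.
Both prerequisites met — the appellee's brief is filed (Mar 10, 2005), oral argument is held (Apr 3, 2005); the later is Apr 3, 2005.
The opinion is issued: Apr 3, 2005 + 20 days = Apr 23, 2005.

23 April 2005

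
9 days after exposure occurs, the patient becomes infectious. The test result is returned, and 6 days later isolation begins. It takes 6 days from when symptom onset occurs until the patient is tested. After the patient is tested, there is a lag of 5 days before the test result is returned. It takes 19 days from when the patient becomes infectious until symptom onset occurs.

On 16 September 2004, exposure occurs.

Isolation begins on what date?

31 October 2004

Exposure occurs: Sep 16, 2004.
The patient becomes infectious: Sep 16, 2004 + 9 days = Sep 25, 2004.
Symptom onset occurs: Sep 25, 2004 + 19 days = Oct 14, 2004.
The patient is tested: Oct 14, 2004 + 6 days = Oct 20, 2004.
The test result is returned: Oct 20, 2004 + 5 days = Oct 25, 2004.
Isolation begins: Oct 25, 2004 + 6 days = Oct 31, 2004.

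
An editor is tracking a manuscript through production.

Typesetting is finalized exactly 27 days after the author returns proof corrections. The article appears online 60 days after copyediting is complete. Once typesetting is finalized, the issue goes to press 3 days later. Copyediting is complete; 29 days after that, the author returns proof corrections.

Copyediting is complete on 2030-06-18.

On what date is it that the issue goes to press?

Copyediting is complete: Jun 18, 2030.
The author returns proof corrections: Jun 18, 2030 + 29 days = Jul 17, 2030.
Typesetting is finalized: Jul 17, 2030 + 27 days = Aug 13, 2030.
The issue goes to press: Aug 13, 2030 + 3 days = Aug 16, 2030.

2030-08-16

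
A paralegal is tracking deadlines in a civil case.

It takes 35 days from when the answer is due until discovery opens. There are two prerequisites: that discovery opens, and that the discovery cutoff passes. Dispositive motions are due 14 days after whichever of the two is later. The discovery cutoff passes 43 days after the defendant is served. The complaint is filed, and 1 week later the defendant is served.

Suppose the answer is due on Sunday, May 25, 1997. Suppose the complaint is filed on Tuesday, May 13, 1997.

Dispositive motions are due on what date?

Wednesday, July 16, 1997

The answer is due: May 25, 1997.
Discovery opens: May 25, 1997 + 35 days = Jun 29, 1997.
The complaint is filed: May 13, 1997.
The defendant is served: May 13, 1997 + 1 week = May 20, 1997.
The discovery cutoff passes: May 20, 1997 + 43 days = Jul 2, 1997.
Both prerequisites met — discovery opens (Jun 29, 1997), the discovery cutoff passes (Jul 2, 1997); the later is Jul 2, 1997.
Dispositive motions are due: Jul 2, 1997 + 14 days = Jul 16, 1997.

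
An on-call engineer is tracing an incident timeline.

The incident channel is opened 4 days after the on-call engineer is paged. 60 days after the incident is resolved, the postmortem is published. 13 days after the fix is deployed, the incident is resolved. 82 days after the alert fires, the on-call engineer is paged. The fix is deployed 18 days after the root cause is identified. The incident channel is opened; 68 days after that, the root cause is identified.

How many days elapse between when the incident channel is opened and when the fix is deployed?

Causal path: the incident channel is opened → the root cause is identified → the fix is deployed.
Total delay along the path: 68 + 18 = 86 days.

86 days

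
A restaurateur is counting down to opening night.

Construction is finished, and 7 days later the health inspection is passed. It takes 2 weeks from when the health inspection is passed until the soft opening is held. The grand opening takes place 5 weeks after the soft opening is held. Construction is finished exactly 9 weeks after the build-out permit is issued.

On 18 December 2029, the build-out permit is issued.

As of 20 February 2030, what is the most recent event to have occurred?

Construction is finished

The build-out permit is issued: Dec 18, 2029.
Construction is finished: Dec 18, 2029 + 9 weeks = Feb 19, 2030.
The health inspection is passed: Feb 19, 2030 + 7 days = Feb 26, 2030.
The soft opening is held: Feb 26, 2030 + 2 weeks = Mar 12, 2030.
The grand opening takes place: Mar 12, 2030 + 5 weeks = Apr 16, 2030.
Feb 20, 2030 falls between when construction is finished (Feb 19, 2030) and when the health inspection is passed (Feb 26, 2030).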